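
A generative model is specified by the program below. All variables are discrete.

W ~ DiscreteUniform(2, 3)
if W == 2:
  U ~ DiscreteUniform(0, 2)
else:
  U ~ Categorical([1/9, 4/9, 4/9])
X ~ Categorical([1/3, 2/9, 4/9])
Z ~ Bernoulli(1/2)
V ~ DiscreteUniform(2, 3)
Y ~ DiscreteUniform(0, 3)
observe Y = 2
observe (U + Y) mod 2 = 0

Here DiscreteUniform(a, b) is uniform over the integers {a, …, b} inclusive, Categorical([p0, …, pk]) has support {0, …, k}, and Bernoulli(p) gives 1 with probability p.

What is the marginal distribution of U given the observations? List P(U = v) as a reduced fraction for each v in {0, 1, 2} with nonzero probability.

P(U=0) = 4/11, P(U=2) = 7/11

Enumerate traces; 48 have nonzero weight after conditioning:
  (W=2, U=0, X=0, Z=0, V=2, Y=2) weight 1/288
  (W=2, U=0, X=0, Z=0, V=3, Y=2) weight 1/288
  (W=2, U=0, X=0, Z=1, V=2, Y=2) weight 1/288
  (W=2, U=0, X=0, Z=1, V=3, Y=2) weight 1/288
  (W=2, U=0, X=1, Z=0, V=2, Y=2) weight 1/432
  (W=2, U=0, X=1, Z=0, V=3, Y=2) weight 1/432
  (W=2, U=0, X=1, Z=1, V=2, Y=2) weight 1/432
  (W=2, U=0, X=1, Z=1, V=3, Y=2) weight 1/432
  (W=2, U=2, X=0, Z=0, V=2, Y=2) weight 1/288
  … 39 more
Group by U:
  weight(U=0) = 1/18
  weight(U=2) = 7/72
Total weight = 1/18 + 7/72 = 11/72
P(U=0 | obs) = 1/18 / 11/72 = 4/11
P(U=2 | obs) = 7/72 / 11/72 = 7/11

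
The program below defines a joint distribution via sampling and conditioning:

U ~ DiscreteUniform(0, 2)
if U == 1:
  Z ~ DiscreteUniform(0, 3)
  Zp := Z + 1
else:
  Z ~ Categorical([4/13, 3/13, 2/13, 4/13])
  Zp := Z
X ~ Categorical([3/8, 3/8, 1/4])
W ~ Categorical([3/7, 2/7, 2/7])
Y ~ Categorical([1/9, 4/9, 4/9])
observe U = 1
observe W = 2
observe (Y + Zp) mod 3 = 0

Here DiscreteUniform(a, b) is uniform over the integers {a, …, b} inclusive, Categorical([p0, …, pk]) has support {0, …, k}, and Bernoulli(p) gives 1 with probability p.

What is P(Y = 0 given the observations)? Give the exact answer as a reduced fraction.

Enumerate traces; 12 have nonzero weight after conditioning:
  (U=1, Z=0, X=0, W=2, Y=2) weight 1/252
  (U=1, Z=0, X=1, W=2, Y=2) weight 1/252
  (U=1, Z=0, X=2, W=2, Y=2) weight 1/378
  (U=1, Z=1, X=0, W=2, Y=1) weight 1/252
  (U=1, Z=1, X=1, W=2, Y=1) weight 1/252
  (U=1, Z=1, X=2, W=2, Y=1) weight 1/378
  (U=1, Z=2, X=0, W=2, Y=0) weight 1/1008
  (U=1, Z=2, X=1, W=2, Y=0) weight 1/1008
  … 4 more
Group by Y:
  weight(Y=0) = 1/378
  weight(Y=1) = 2/189
  weight(Y=2) = 4/189
Total weight = 1/378 + 2/189 + 4/189 = 13/378
P(Y=0 | obs) = 1/378 / 13/378 = 1/13
P(Y=1 | obs) = 2/189 / 13/378 = 4/13
P(Y=2 | obs) = 4/189 / 13/378 = 8/13

P(Y = 0 | obs) = 1/13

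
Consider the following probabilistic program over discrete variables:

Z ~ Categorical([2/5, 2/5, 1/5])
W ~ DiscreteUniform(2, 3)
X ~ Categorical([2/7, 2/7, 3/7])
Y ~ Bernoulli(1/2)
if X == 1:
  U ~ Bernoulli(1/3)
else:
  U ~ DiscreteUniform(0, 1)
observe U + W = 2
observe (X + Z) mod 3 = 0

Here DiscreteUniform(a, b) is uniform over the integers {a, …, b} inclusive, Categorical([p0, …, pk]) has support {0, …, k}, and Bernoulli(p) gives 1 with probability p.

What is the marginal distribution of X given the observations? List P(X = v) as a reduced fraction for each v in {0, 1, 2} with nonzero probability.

P(X=0) = 6/19, P(X=1) = 4/19, P(X=2) = 9/19

Enumerate traces; 6 have nonzero weight after conditioning:
  (Z=0, W=2, X=0, Y=0, U=0) weight 1/70
  (Z=0, W=2, X=0, Y=1, U=0) weight 1/70
  (Z=1, W=2, X=2, Y=0, U=0) weight 3/140
  (Z=1, W=2, X=2, Y=1, U=0) weight 3/140
  (Z=2, W=2, X=1, Y=0, U=0) weight 1/105
  (Z=2, W=2, X=1, Y=1, U=0) weight 1/105
Group by X:
  weight(X=0) = 1/35
  weight(X=1) = 2/105
  weight(X=2) = 3/70
Total weight = 1/35 + 2/105 + 3/70 = 19/210
P(X=0 | obs) = 1/35 / 19/210 = 6/19
P(X=1 | obs) = 2/105 / 19/210 = 4/19
P(X=2 | obs) = 3/70 / 19/210 = 9/19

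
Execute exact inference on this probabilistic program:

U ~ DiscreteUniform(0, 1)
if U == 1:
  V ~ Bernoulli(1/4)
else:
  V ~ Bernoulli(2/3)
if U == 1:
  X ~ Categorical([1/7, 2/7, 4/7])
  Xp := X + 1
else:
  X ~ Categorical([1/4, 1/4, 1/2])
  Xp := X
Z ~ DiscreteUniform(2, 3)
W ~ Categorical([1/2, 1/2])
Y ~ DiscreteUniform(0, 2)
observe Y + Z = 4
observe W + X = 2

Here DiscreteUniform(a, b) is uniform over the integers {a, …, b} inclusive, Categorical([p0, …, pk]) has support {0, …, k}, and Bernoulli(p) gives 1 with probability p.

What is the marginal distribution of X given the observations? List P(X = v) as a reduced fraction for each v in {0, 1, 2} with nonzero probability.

P(X=1) = 1/3, P(X=2) = 2/3

Enumerate traces; 16 have nonzero weight after conditioning:
  (U=0, V=0, X=1, Z=2, W=1, Y=2) weight 1/288
  (U=0, V=0, X=1, Z=3, W=1, Y=1) weight 1/288
  (U=0, V=0, X=2, Z=2, W=0, Y=2) weight 1/144
  (U=0, V=0, X=2, Z=3, W=0, Y=1) weight 1/144
  (U=0, V=1, X=1, Z=2, W=1, Y=2) weight 1/144
  (U=0, V=1, X=1, Z=3, W=1, Y=1) weight 1/144
  (U=0, V=1, X=2, Z=2, W=0, Y=2) weight 1/72
  (U=0, V=1, X=2, Z=3, W=0, Y=1) weight 1/72
  … 8 more
Group by X:
  weight(X=1) = 5/112
  weight(X=2) = 5/56
Total weight = 5/112 + 5/56 = 15/112
P(X=1 | obs) = 5/112 / 15/112 = 1/3
P(X=2 | obs) = 5/56 / 15/112 = 2/3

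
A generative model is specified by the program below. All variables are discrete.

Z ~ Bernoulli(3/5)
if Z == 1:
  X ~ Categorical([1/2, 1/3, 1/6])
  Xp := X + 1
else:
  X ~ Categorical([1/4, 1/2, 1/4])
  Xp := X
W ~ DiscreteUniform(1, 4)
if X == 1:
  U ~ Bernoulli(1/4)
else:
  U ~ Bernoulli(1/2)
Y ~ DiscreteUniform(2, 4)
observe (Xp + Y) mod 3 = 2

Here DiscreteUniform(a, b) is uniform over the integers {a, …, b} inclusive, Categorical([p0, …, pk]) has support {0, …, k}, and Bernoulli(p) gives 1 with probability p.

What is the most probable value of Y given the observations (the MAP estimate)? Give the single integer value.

argmax_v P(Y = v | obs) = 4

Enumerate traces; 48 have nonzero weight after conditioning:
  (Z=0, X=0, W=1, U=0, Y=2) weight 1/240
  (Z=0, X=0, W=1, U=1, Y=2) weight 1/240
  (Z=0, X=0, W=2, U=0, Y=2) weight 1/240
  (Z=0, X=0, W=2, U=1, Y=2) weight 1/240
  (Z=0, X=0, W=3, U=0, Y=2) weight 1/240
  (Z=0, X=0, W=3, U=1, Y=2) weight 1/240
  (Z=0, X=0, W=4, U=0, Y=2) weight 1/240
  (Z=0, X=0, W=4, U=1, Y=2) weight 1/240
  (Z=0, X=1, W=1, U=0, Y=4) weight 1/80
  (Z=0, X=2, W=1, U=0, Y=3) weight 1/240
  … 38 more
Group by Y:
  weight(Y=2) = 1/15
  weight(Y=3) = 1/10
  weight(Y=4) = 1/6
Total weight = 1/15 + 1/10 + 1/6 = 1/3
P(Y=2 | obs) = 1/15 / 1/3 = 1/5
P(Y=3 | obs) = 1/10 / 1/3 = 3/10
P(Y=4 | obs) = 1/6 / 1/3 = 1/2
argmax = 4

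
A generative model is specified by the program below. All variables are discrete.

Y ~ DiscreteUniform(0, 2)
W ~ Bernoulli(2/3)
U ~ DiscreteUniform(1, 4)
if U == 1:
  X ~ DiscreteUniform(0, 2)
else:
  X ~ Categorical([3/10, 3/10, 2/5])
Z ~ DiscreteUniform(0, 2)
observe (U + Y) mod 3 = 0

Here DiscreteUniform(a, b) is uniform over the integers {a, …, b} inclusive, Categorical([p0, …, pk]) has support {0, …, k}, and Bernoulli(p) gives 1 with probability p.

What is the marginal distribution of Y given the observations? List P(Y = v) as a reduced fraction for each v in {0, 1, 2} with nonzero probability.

P(Y=0) = 1/4, P(Y=1) = 1/4, P(Y=2) = 1/2

Enumerate traces; 72 have nonzero weight after conditioning:
  (Y=0, W=0, U=3, X=0, Z=0) weight 1/360
  (Y=0, W=0, U=3, X=0, Z=1) weight 1/360
  (Y=0, W=0, U=3, X=0, Z=2) weight 1/360
  (Y=0, W=0, U=3, X=1, Z=0) weight 1/360
  (Y=0, W=0, U=3, X=1, Z=1) weight 1/360
  (Y=0, W=0, U=3, X=1, Z=2) weight 1/360
  (Y=0, W=0, U=3, X=2, Z=0) weight 1/270
  (Y=0, W=0, U=3, X=2, Z=1) weight 1/270
  (Y=1, W=0, U=2, X=0, Z=0) weight 1/360
  (Y=2, W=0, U=1, X=0, Z=0) weight 1/324
  … 62 more
Group by Y:
  weight(Y=0) = 1/12
  weight(Y=1) = 1/12
  weight(Y=2) = 1/6
Total weight = 1/12 + 1/12 + 1/6 = 1/3
P(Y=0 | obs) = 1/12 / 1/3 = 1/4
P(Y=1 | obs) = 1/12 / 1/3 = 1/4
P(Y=2 | obs) = 1/6 / 1/3 = 1/2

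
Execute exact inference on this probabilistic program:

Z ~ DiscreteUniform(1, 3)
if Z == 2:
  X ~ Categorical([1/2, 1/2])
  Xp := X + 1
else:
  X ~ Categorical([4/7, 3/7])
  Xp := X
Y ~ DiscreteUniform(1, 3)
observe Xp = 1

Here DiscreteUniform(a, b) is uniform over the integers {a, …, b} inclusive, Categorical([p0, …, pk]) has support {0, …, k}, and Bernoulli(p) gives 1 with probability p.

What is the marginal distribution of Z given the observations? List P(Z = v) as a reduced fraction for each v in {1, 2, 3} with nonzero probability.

P(Z=1) = 6/19, P(Z=2) = 7/19, P(Z=3) = 6/19

Enumerate traces; 9 have nonzero weight after conditioning:
  (Z=1, X=1, Y=1) weight 1/21
  (Z=1, X=1, Y=2) weight 1/21
  (Z=1, X=1, Y=3) weight 1/21
  (Z=2, X=0, Y=1) weight 1/18
  (Z=2, X=0, Y=2) weight 1/18
  (Z=2, X=0, Y=3) weight 1/18
  (Z=3, X=1, Y=1) weight 1/21
  (Z=3, X=1, Y=2) weight 1/21
  … 1 more
Group by Z:
  weight(Z=1) = 1/7
  weight(Z=2) = 1/6
  weight(Z=3) = 1/7
Total weight = 1/7 + 1/6 + 1/7 = 19/42
P(Z=1 | obs) = 1/7 / 19/42 = 6/19
P(Z=2 | obs) = 1/6 / 19/42 = 7/19
P(Z=3 | obs) = 1/7 / 19/42 = 6/19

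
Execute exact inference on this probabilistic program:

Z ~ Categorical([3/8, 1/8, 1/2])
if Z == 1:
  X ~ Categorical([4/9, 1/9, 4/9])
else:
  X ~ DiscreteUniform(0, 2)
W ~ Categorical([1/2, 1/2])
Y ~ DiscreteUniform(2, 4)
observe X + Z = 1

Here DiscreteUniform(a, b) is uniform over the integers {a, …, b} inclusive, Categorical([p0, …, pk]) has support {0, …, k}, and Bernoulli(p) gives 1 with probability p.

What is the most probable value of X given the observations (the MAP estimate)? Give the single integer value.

Enumerate traces; 12 have nonzero weight after conditioning:
  (Z=0, X=1, W=0, Y=2) weight 1/48
  (Z=0, X=1, W=0, Y=3) weight 1/48
  (Z=0, X=1, W=0, Y=4) weight 1/48
  (Z=0, X=1, W=1, Y=2) weight 1/48
  (Z=0, X=1, W=1, Y=3) weight 1/48
  (Z=0, X=1, W=1, Y=4) weight 1/48
  (Z=1, X=0, W=0, Y=2) weight 1/108
  (Z=1, X=0, W=0, Y=3) weight 1/108
  … 4 more
Group by X:
  weight(X=0) = 1/18
  weight(X=1) = 1/8
Total weight = 1/18 + 1/8 = 13/72
P(X=0 | obs) = 1/18 / 13/72 = 4/13
P(X=1 | obs) = 1/8 / 13/72 = 9/13
argmax = 1

argmax_v P(X = v | obs) = 1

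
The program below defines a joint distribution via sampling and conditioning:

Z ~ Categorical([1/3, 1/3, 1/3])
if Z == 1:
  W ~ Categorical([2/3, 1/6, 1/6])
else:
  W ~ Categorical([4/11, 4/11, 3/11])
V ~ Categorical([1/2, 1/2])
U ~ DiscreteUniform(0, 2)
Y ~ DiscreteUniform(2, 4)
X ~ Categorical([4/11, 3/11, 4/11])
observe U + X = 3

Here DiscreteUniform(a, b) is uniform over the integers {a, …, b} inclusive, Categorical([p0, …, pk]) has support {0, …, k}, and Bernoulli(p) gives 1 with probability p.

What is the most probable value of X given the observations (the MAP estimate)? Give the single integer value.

Enumerate traces; 108 have nonzero weight after conditioning:
  (Z=0, W=0, V=0, U=1, Y=2, X=2) weight 8/3267
  (Z=0, W=0, V=0, U=1, Y=3, X=2) weight 8/3267
  (Z=0, W=0, V=0, U=1, Y=4, X=2) weight 8/3267
  (Z=0, W=0, V=0, U=2, Y=2, X=1) weight 2/1089
  (Z=0, W=0, V=0, U=2, Y=3, X=1) weight 2/1089
  (Z=0, W=0, V=0, U=2, Y=4, X=1) weight 2/1089
  (Z=0, W=0, V=1, U=1, Y=2, X=2) weight 8/3267
  (Z=0, W=0, V=1, U=1, Y=3, X=2) weight 8/3267
  … 100 more
Group by X:
  weight(X=1) = 1/11
  weight(X=2) = 4/33
Total weight = 1/11 + 4/33 = 7/33
P(X=1 | obs) = 1/11 / 7/33 = 3/7
P(X=2 | obs) = 4/33 / 7/33 = 4/7
argmax = 2

argmax_v P(X = v | obs) = 2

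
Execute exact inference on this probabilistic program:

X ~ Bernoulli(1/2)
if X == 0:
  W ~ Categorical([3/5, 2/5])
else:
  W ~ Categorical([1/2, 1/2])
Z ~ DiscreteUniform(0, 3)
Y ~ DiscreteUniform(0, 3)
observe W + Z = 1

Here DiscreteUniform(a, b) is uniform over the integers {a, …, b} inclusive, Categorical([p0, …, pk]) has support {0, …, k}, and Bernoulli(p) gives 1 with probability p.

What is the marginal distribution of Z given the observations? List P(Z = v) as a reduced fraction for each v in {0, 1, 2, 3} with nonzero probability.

Enumerate traces; 16 have nonzero weight after conditioning:
  (X=0, W=0, Z=1, Y=0) weight 3/160
  (X=0, W=0, Z=1, Y=1) weight 3/160
  (X=0, W=0, Z=1, Y=2) weight 3/160
  (X=0, W=0, Z=1, Y=3) weight 3/160
  (X=0, W=1, Z=0, Y=0) weight 1/80
  (X=0, W=1, Z=0, Y=1) weight 1/80
  (X=0, W=1, Z=0, Y=2) weight 1/80
  (X=0, W=1, Z=0, Y=3) weight 1/80
  … 8 more
Group by Z:
  weight(Z=0) = 9/80
  weight(Z=1) = 11/80
Total weight = 9/80 + 11/80 = 1/4
P(Z=0 | obs) = 9/80 / 1/4 = 9/20
P(Z=1 | obs) = 11/80 / 1/4 = 11/20

P(Z=0) = 9/20, P(Z=1) = 11/20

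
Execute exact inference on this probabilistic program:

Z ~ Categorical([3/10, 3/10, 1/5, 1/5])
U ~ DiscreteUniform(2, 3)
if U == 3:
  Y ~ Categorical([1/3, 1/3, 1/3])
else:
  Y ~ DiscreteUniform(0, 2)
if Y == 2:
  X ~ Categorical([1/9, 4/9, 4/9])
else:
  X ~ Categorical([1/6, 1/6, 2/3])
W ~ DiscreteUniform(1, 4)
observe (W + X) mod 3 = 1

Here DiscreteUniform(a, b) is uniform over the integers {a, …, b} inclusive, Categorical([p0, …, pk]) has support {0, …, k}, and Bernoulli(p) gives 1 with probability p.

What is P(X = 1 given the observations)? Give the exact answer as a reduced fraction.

P(X = 1 | obs) = 7/31

Enumerate traces; 96 have nonzero weight after conditioning:
  (Z=0, U=2, Y=0, X=0, W=1) weight 1/480
  (Z=0, U=2, Y=0, X=0, W=4) weight 1/480
  (Z=0, U=2, Y=0, X=1, W=3) weight 1/480
  (Z=0, U=2, Y=0, X=2, W=2) weight 1/120
  (Z=0, U=2, Y=1, X=0, W=1) weight 1/480
  (Z=0, U=2, Y=1, X=0, W=4) weight 1/480
  (Z=0, U=2, Y=1, X=1, W=3) weight 1/480
  (Z=0, U=2, Y=1, X=2, W=2) weight 1/120
  … 88 more
Group by X:
  weight(X=0) = 2/27
  weight(X=1) = 7/108
  weight(X=2) = 4/27
Total weight = 2/27 + 7/108 + 4/27 = 31/108
P(X=0 | obs) = 2/27 / 31/108 = 8/31
P(X=1 | obs) = 7/108 / 31/108 = 7/31
P(X=2 | obs) = 4/27 / 31/108 = 16/31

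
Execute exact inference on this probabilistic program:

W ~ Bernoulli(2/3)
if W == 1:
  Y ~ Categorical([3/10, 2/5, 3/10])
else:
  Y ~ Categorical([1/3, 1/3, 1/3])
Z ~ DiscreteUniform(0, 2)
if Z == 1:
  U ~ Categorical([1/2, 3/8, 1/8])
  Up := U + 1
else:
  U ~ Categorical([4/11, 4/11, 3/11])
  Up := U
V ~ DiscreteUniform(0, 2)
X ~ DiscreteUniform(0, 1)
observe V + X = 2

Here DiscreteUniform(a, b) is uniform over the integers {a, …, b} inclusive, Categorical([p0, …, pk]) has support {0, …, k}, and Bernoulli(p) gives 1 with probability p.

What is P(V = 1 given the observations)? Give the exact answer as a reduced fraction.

P(V = 1 | obs) = 1/2

Enumerate traces; 108 have nonzero weight after conditioning:
  (W=0, Y=0, Z=0, U=0, V=1, X=1) weight 2/891
  (W=0, Y=0, Z=0, U=0, V=2, X=0) weight 2/891
  (W=0, Y=0, Z=0, U=1, V=1, X=1) weight 2/891
  (W=0, Y=0, Z=0, U=1, V=2, X=0) weight 2/891
  (W=0, Y=0, Z=0, U=2, V=1, X=1) weight 1/594
  (W=0, Y=0, Z=0, U=2, V=2, X=0) weight 1/594
  (W=0, Y=0, Z=1, U=0, V=1, X=1) weight 1/324
  (W=0, Y=0, Z=1, U=0, V=2, X=0) weight 1/324
  … 100 more
Group by V:
  weight(V=1) = 1/6
  weight(V=2) = 1/6
Total weight = 1/6 + 1/6 = 1/3
P(V=1 | obs) = 1/6 / 1/3 = 1/2
P(V=2 | obs) = 1/6 / 1/3 = 1/2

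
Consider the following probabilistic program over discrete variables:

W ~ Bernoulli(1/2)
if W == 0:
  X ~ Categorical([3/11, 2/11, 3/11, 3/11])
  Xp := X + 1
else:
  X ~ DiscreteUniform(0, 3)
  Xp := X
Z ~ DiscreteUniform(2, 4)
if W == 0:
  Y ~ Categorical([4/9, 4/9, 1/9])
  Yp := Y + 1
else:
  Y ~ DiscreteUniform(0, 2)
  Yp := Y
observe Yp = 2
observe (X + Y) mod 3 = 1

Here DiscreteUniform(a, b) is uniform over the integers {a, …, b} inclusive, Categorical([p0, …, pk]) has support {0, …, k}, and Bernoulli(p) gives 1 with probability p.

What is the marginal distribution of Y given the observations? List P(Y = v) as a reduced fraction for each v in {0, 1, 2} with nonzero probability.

Enumerate traces; 9 have nonzero weight after conditioning:
  (W=0, X=0, Z=2, Y=1) weight 2/99
  (W=0, X=0, Z=3, Y=1) weight 2/99
  (W=0, X=0, Z=4, Y=1) weight 2/99
  (W=0, X=3, Z=2, Y=1) weight 2/99
  (W=0, X=3, Z=3, Y=1) weight 2/99
  (W=0, X=3, Z=4, Y=1) weight 2/99
  (W=1, X=2, Z=2, Y=2) weight 1/72
  (W=1, X=2, Z=3, Y=2) weight 1/72
  … 1 more
Group by Y:
  weight(Y=1) = 4/33
  weight(Y=2) = 1/24
Total weight = 4/33 + 1/24 = 43/264
P(Y=1 | obs) = 4/33 / 43/264 = 32/43
P(Y=2 | obs) = 1/24 / 43/264 = 11/43

P(Y=1) = 32/43, P(Y=2) = 11/43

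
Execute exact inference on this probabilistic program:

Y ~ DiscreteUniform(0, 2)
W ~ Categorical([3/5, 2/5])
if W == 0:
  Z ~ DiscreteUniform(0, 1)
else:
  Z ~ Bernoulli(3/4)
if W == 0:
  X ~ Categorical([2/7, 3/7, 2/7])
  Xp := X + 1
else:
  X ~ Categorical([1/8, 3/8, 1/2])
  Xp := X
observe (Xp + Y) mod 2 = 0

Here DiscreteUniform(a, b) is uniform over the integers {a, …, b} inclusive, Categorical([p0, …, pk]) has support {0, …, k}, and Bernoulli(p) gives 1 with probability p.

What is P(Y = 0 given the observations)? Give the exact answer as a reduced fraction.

P(Y = 0 | obs) = 71/211

Enumerate traces; 18 have nonzero weight after conditioning:
  (Y=0, W=0, Z=0, X=1) weight 3/70
  (Y=0, W=0, Z=1, X=1) weight 3/70
  (Y=0, W=1, Z=0, X=0) weight 1/240
  (Y=0, W=1, Z=0, X=2) weight 1/60
  (Y=0, W=1, Z=1, X=0) weight 1/80
  (Y=0, W=1, Z=1, X=2) weight 1/20
  (Y=1, W=0, Z=0, X=0) weight 1/35
  (Y=1, W=0, Z=0, X=2) weight 1/35
  (Y=2, W=0, Z=0, X=1) weight 3/70
  … 9 more
Group by Y:
  weight(Y=0) = 71/420
  weight(Y=1) = 23/140
  weight(Y=2) = 71/420
Total weight = 71/420 + 23/140 + 71/420 = 211/420
P(Y=0 | obs) = 71/420 / 211/420 = 71/211
P(Y=1 | obs) = 23/140 / 211/420 = 69/211
P(Y=2 | obs) = 71/420 / 211/420 = 71/211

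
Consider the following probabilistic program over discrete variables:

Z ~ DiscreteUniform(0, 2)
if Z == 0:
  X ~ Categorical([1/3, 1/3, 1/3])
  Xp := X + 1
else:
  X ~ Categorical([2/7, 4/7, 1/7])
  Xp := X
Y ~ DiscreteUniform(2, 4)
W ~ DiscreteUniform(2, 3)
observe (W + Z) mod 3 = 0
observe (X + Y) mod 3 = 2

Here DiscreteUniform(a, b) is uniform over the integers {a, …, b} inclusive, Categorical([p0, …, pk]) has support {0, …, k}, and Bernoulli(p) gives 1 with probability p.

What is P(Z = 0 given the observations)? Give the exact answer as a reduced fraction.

P(Z = 0 | obs) = 1/2

Enumerate traces; 6 have nonzero weight after conditioning:
  (Z=0, X=0, Y=2, W=3) weight 1/54
  (Z=0, X=1, Y=4, W=3) weight 1/54
  (Z=0, X=2, Y=3, W=3) weight 1/54
  (Z=1, X=0, Y=2, W=2) weight 1/63
  (Z=1, X=1, Y=4, W=2) weight 2/63
  (Z=1, X=2, Y=3, W=2) weight 1/126
Group by Z:
  weight(Z=0) = 1/18
  weight(Z=1) = 1/18
Total weight = 1/18 + 1/18 = 1/9
P(Z=0 | obs) = 1/18 / 1/9 = 1/2
P(Z=1 | obs) = 1/18 / 1/9 = 1/2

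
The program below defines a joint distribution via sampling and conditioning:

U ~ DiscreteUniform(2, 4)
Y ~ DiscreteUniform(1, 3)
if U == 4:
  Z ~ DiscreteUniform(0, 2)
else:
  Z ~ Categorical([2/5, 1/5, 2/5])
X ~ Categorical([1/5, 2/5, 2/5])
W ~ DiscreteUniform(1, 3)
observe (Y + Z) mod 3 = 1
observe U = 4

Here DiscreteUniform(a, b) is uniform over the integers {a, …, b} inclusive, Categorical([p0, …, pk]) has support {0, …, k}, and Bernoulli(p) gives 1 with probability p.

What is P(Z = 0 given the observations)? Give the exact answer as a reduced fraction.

Enumerate traces; 27 have nonzero weight after conditioning:
  (U=4, Y=1, Z=0, X=0, W=1) weight 1/405
  (U=4, Y=1, Z=0, X=0, W=2) weight 1/405
  (U=4, Y=1, Z=0, X=0, W=3) weight 1/405
  (U=4, Y=1, Z=0, X=1, W=1) weight 2/405
  (U=4, Y=1, Z=0, X=1, W=2) weight 2/405
  (U=4, Y=1, Z=0, X=1, W=3) weight 2/405
  (U=4, Y=1, Z=0, X=2, W=1) weight 2/405
  (U=4, Y=1, Z=0, X=2, W=2) weight 2/405
  (U=4, Y=2, Z=2, X=0, W=1) weight 1/405
  (U=4, Y=3, Z=1, X=0, W=1) weight 1/405
  … 17 more
Group by Z:
  weight(Z=0) = 1/27
  weight(Z=1) = 1/27
  weight(Z=2) = 1/27
Total weight = 1/27 + 1/27 + 1/27 = 1/9
P(Z=0 | obs) = 1/27 / 1/9 = 1/3
P(Z=1 | obs) = 1/27 / 1/9 = 1/3
P(Z=2 | obs) = 1/27 / 1/9 = 1/3

P(Z = 0 | obs) = 1/3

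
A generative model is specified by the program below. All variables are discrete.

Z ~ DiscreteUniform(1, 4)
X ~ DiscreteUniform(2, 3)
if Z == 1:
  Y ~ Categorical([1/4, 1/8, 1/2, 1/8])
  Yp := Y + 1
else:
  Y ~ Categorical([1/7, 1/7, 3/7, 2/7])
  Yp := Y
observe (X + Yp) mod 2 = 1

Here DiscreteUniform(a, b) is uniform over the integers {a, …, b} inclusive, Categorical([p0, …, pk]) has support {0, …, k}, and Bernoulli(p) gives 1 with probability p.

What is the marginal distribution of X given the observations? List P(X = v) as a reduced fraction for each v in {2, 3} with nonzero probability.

Enumerate traces; 16 have nonzero weight after conditioning:
  (Z=1, X=2, Y=0) weight 1/32
  (Z=1, X=2, Y=2) weight 1/16
  (Z=1, X=3, Y=1) weight 1/64
  (Z=1, X=3, Y=3) weight 1/64
  (Z=2, X=2, Y=1) weight 1/56
  (Z=2, X=2, Y=3) weight 1/28
  (Z=2, X=3, Y=0) weight 1/56
  (Z=2, X=3, Y=2) weight 3/56
  … 8 more
Group by X:
  weight(X=2) = 57/224
  weight(X=3) = 55/224
Total weight = 57/224 + 55/224 = 1/2
P(X=2 | obs) = 57/224 / 1/2 = 57/112
P(X=3 | obs) = 55/224 / 1/2 = 55/112

P(X=2) = 57/112, P(X=3) = 55/112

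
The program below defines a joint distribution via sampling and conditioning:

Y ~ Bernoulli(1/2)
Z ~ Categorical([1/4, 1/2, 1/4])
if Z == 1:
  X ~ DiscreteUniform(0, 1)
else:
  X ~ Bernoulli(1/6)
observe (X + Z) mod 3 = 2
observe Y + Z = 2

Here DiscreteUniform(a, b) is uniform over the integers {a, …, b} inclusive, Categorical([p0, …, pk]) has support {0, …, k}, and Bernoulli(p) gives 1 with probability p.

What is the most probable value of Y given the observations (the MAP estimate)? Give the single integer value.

Enumerate traces; 2 have nonzero weight after conditioning:
  (Y=0, Z=2, X=0) weight 5/48
  (Y=1, Z=1, X=1) weight 1/8
Group by Y:
  weight(Y=0) = 5/48
  weight(Y=1) = 1/8
Total weight = 5/48 + 1/8 = 11/48
P(Y=0 | obs) = 5/48 / 11/48 = 5/11
P(Y=1 | obs) = 1/8 / 11/48 = 6/11
argmax = 1

argmax_v P(Y = v | obs) = 1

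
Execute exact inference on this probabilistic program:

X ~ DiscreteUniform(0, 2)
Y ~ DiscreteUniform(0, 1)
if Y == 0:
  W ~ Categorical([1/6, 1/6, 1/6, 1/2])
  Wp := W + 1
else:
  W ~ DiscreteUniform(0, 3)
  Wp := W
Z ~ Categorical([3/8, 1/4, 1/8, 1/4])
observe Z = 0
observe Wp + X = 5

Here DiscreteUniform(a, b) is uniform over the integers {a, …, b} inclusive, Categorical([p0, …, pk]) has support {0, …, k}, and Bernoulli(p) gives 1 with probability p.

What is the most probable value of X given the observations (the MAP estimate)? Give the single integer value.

Enumerate traces; 3 have nonzero weight after conditioning:
  (X=1, Y=0, W=3, Z=0) weight 1/32
  (X=2, Y=0, W=2, Z=0) weight 1/96
  (X=2, Y=1, W=3, Z=0) weight 1/64
Group by X:
  weight(X=1) = 1/32
  weight(X=2) = 5/192
Total weight = 1/32 + 5/192 = 11/192
P(X=1 | obs) = 1/32 / 11/192 = 6/11
P(X=2 | obs) = 5/192 / 11/192 = 5/11
argmax = 1

argmax_v P(X = v | obs) = 1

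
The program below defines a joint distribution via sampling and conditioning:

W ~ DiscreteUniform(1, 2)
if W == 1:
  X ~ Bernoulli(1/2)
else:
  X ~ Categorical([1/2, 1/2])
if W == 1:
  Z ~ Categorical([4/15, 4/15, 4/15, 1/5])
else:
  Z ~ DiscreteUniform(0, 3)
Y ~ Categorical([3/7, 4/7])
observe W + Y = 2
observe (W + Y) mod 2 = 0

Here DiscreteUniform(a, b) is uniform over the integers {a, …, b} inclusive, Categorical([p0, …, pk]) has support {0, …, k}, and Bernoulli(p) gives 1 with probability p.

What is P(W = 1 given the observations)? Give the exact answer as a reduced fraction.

Enumerate traces; 16 have nonzero weight after conditioning:
  (W=1, X=0, Z=0, Y=1) weight 4/105
  (W=1, X=0, Z=1, Y=1) weight 4/105
  (W=1, X=0, Z=2, Y=1) weight 4/105
  (W=1, X=0, Z=3, Y=1) weight 1/35
  (W=1, X=1, Z=0, Y=1) weight 4/105
  (W=1, X=1, Z=1, Y=1) weight 4/105
  (W=1, X=1, Z=2, Y=1) weight 4/105
  (W=1, X=1, Z=3, Y=1) weight 1/35
  (W=2, X=0, Z=0, Y=0) weight 3/112
  … 7 more
Group by W:
  weight(W=1) = 2/7
  weight(W=2) = 3/14
Total weight = 2/7 + 3/14 = 1/2
P(W=1 | obs) = 2/7 / 1/2 = 4/7
P(W=2 | obs) = 3/14 / 1/2 = 3/7

P(W = 1 | obs) = 4/7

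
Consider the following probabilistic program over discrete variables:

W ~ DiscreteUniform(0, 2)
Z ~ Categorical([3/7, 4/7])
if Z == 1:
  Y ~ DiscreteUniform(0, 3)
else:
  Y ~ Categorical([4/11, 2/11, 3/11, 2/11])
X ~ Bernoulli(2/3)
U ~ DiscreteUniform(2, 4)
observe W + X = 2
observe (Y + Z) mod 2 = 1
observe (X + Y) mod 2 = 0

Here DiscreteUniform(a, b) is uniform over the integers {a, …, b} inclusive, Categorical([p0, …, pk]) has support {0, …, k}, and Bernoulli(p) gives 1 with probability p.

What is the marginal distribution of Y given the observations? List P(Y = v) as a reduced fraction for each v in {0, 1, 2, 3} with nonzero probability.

P(Y=0) = 11/46, P(Y=1) = 6/23, P(Y=2) = 11/46, P(Y=3) = 6/23

Enumerate traces; 12 have nonzero weight after conditioning:
  (W=1, Z=0, Y=1, X=1, U=2) weight 4/693
  (W=1, Z=0, Y=1, X=1, U=3) weight 4/693
  (W=1, Z=0, Y=1, X=1, U=4) weight 4/693
  (W=1, Z=0, Y=3, X=1, U=2) weight 4/693
  (W=1, Z=0, Y=3, X=1, U=3) weight 4/693
  (W=1, Z=0, Y=3, X=1, U=4) weight 4/693
  (W=2, Z=1, Y=0, X=0, U=2) weight 1/189
  (W=2, Z=1, Y=0, X=0, U=3) weight 1/189
  (W=2, Z=1, Y=2, X=0, U=2) weight 1/189
  … 3 more
Group by Y:
  weight(Y=0) = 1/63
  weight(Y=1) = 4/231
  weight(Y=2) = 1/63
  weight(Y=3) = 4/231
Total weight = 1/63 + 4/231 + 1/63 + 4/231 = 46/693
P(Y=0 | obs) = 1/63 / 46/693 = 11/46
P(Y=1 | obs) = 4/231 / 46/693 = 6/23
P(Y=2 | obs) = 1/63 / 46/693 = 11/46
P(Y=3 | obs) = 4/231 / 46/693 = 6/23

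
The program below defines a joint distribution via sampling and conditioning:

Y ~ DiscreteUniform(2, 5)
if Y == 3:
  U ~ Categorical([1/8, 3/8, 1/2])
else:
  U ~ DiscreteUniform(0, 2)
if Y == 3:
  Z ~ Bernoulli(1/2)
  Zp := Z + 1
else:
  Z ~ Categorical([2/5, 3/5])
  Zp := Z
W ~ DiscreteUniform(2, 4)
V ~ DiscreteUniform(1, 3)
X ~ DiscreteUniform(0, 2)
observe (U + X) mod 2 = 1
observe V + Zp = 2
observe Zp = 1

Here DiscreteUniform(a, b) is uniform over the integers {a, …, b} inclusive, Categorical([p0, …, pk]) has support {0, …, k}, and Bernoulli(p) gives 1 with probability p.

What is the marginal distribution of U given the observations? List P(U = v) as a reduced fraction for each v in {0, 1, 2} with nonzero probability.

Enumerate traces; 48 have nonzero weight after conditioning:
  (Y=2, U=0, Z=1, W=2, V=1, X=1) weight 1/540
  (Y=2, U=0, Z=1, W=3, V=1, X=1) weight 1/540
  (Y=2, U=0, Z=1, W=4, V=1, X=1) weight 1/540
  (Y=2, U=1, Z=1, W=2, V=1, X=0) weight 1/540
  (Y=2, U=1, Z=1, W=2, V=1, X=2) weight 1/540
  (Y=2, U=1, Z=1, W=3, V=1, X=0) weight 1/540
  (Y=2, U=1, Z=1, W=3, V=1, X=2) weight 1/540
  (Y=2, U=1, Z=1, W=4, V=1, X=0) weight 1/540
  (Y=2, U=2, Z=1, W=2, V=1, X=1) weight 1/540
  … 39 more
Group by U:
  weight(U=0) = 53/2880
  weight(U=1) = 7/160
  weight(U=2) = 17/720
Total weight = 53/2880 + 7/160 + 17/720 = 247/2880
P(U=0 | obs) = 53/2880 / 247/2880 = 53/247
P(U=1 | obs) = 7/160 / 247/2880 = 126/247
P(U=2 | obs) = 17/720 / 247/2880 = 68/247

P(U=0) = 53/247, P(U=1) = 126/247, P(U=2) = 68/247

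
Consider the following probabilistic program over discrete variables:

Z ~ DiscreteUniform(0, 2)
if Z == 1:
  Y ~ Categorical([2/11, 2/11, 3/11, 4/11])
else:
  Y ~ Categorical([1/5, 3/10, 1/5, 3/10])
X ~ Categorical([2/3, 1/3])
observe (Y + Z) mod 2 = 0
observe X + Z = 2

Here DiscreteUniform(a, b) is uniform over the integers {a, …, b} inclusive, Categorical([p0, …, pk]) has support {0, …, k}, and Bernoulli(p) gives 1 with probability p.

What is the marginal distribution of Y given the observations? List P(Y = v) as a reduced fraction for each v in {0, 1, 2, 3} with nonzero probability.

Enumerate traces; 4 have nonzero weight after conditioning:
  (Z=1, Y=1, X=1) weight 2/99
  (Z=1, Y=3, X=1) weight 4/99
  (Z=2, Y=0, X=0) weight 2/45
  (Z=2, Y=2, X=0) weight 2/45
Group by Y:
  weight(Y=0) = 2/45
  weight(Y=1) = 2/99
  weight(Y=2) = 2/45
  weight(Y=3) = 4/99
Total weight = 2/45 + 2/99 + 2/45 + 4/99 = 74/495
P(Y=0 | obs) = 2/45 / 74/495 = 11/37
P(Y=1 | obs) = 2/99 / 74/495 = 5/37
P(Y=2 | obs) = 2/45 / 74/495 = 11/37
P(Y=3 | obs) = 4/99 / 74/495 = 10/37

P(Y=0) = 11/37, P(Y=1) = 5/37, P(Y=2) = 11/37, P(Y=3) = 10/37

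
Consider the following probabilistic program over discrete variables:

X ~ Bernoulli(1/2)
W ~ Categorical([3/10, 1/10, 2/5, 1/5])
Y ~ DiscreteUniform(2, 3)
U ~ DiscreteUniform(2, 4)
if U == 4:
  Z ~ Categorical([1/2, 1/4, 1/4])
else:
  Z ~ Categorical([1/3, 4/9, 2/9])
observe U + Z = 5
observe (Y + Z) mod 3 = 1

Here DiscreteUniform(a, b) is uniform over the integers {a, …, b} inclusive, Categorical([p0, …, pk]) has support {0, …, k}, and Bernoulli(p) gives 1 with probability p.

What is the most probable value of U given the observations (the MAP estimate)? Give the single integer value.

Enumerate traces; 16 have nonzero weight after conditioning:
  (X=0, W=0, Y=2, U=3, Z=2) weight 1/180
  (X=0, W=0, Y=3, U=4, Z=1) weight 1/160
  (X=0, W=1, Y=2, U=3, Z=2) weight 1/540
  (X=0, W=1, Y=3, U=4, Z=1) weight 1/480
  (X=0, W=2, Y=2, U=3, Z=2) weight 1/135
  (X=0, W=2, Y=3, U=4, Z=1) weight 1/120
  (X=0, W=3, Y=2, U=3, Z=2) weight 1/270
  (X=0, W=3, Y=3, U=4, Z=1) weight 1/240
  … 8 more
Group by U:
  weight(U=3) = 1/27
  weight(U=4) = 1/24
Total weight = 1/27 + 1/24 = 17/216
P(U=3 | obs) = 1/27 / 17/216 = 8/17
P(U=4 | obs) = 1/24 / 17/216 = 9/17
argmax = 4

argmax_v P(U = v | obs) = 4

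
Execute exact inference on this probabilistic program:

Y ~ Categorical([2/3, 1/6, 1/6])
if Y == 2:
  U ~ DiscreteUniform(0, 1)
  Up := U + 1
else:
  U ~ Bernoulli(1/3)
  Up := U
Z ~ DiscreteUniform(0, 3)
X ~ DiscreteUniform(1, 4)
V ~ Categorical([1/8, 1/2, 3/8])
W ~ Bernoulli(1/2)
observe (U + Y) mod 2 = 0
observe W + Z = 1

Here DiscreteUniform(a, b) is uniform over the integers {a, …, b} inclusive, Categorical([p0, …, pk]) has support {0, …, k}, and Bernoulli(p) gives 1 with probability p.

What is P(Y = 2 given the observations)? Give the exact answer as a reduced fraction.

Enumerate traces; 72 have nonzero weight after conditioning:
  (Y=0, U=0, Z=0, X=1, V=0, W=1) weight 1/576
  (Y=0, U=0, Z=0, X=1, V=1, W=1) weight 1/144
  (Y=0, U=0, Z=0, X=1, V=2, W=1) weight 1/192
  (Y=0, U=0, Z=0, X=2, V=0, W=1) weight 1/576
  (Y=0, U=0, Z=0, X=2, V=1, W=1) weight 1/144
  (Y=0, U=0, Z=0, X=2, V=2, W=1) weight 1/192
  (Y=0, U=0, Z=0, X=3, V=0, W=1) weight 1/576
  (Y=0, U=0, Z=0, X=3, V=1, W=1) weight 1/144
  (Y=1, U=1, Z=0, X=1, V=0, W=1) weight 1/4608
  (Y=2, U=0, Z=0, X=1, V=0, W=1) weight 1/3072
  … 62 more
Group by Y:
  weight(Y=0) = 1/9
  weight(Y=1) = 1/72
  weight(Y=2) = 1/48
Total weight = 1/9 + 1/72 + 1/48 = 7/48
P(Y=0 | obs) = 1/9 / 7/48 = 16/21
P(Y=1 | obs) = 1/72 / 7/48 = 2/21
P(Y=2 | obs) = 1/48 / 7/48 = 1/7

P(Y = 2 | obs) = 1/7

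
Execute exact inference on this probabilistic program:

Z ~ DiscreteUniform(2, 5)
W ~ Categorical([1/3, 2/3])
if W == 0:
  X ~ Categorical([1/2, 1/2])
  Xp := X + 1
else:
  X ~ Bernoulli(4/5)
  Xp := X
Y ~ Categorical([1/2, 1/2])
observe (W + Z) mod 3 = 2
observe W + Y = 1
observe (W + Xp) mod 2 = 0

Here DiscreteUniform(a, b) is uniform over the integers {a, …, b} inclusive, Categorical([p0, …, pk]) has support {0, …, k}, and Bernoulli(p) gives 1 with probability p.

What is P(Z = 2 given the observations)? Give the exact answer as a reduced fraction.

P(Z = 2 | obs) = 5/26

Enumerate traces; 3 have nonzero weight after conditioning:
  (Z=2, W=0, X=1, Y=1) weight 1/48
  (Z=4, W=1, X=1, Y=0) weight 1/15
  (Z=5, W=0, X=1, Y=1) weight 1/48
Group by Z:
  weight(Z=2) = 1/48
  weight(Z=4) = 1/15
  weight(Z=5) = 1/48
Total weight = 1/48 + 1/15 + 1/48 = 13/120
P(Z=2 | obs) = 1/48 / 13/120 = 5/26
P(Z=4 | obs) = 1/15 / 13/120 = 8/13
P(Z=5 | obs) = 1/48 / 13/120 = 5/26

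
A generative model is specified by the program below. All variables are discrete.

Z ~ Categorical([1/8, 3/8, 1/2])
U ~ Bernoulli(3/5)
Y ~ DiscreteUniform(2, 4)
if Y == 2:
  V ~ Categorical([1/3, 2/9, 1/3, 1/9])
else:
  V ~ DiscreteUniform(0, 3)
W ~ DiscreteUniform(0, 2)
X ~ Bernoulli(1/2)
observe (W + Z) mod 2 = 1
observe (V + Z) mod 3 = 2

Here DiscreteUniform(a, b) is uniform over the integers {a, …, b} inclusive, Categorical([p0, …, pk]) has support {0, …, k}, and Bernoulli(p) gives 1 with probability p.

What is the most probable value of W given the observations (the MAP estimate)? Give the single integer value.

Enumerate traces; 60 have nonzero weight after conditioning:
  (Z=0, U=0, Y=2, V=2, W=1, X=0) weight 1/1080
  (Z=0, U=0, Y=2, V=2, W=1, X=1) weight 1/1080
  (Z=0, U=0, Y=3, V=2, W=1, X=0) weight 1/1440
  (Z=0, U=0, Y=3, V=2, W=1, X=1) weight 1/1440
  (Z=0, U=0, Y=4, V=2, W=1, X=0) weight 1/1440
  (Z=0, U=0, Y=4, V=2, W=1, X=1) weight 1/1440
  (Z=0, U=1, Y=2, V=2, W=1, X=0) weight 1/720
  (Z=0, U=1, Y=2, V=2, W=1, X=1) weight 1/720
  (Z=1, U=0, Y=2, V=1, W=0, X=0) weight 1/540
  (Z=1, U=0, Y=2, V=1, W=2, X=0) weight 1/540
  … 50 more
Group by W:
  weight(W=0) = 13/432
  weight(W=1) = 119/1296
  weight(W=2) = 13/432
Total weight = 13/432 + 119/1296 + 13/432 = 197/1296
P(W=0 | obs) = 13/432 / 197/1296 = 39/197
P(W=1 | obs) = 119/1296 / 197/1296 = 119/197
P(W=2 | obs) = 13/432 / 197/1296 = 39/197
argmax = 1

argmax_v P(W = v | obs) = 1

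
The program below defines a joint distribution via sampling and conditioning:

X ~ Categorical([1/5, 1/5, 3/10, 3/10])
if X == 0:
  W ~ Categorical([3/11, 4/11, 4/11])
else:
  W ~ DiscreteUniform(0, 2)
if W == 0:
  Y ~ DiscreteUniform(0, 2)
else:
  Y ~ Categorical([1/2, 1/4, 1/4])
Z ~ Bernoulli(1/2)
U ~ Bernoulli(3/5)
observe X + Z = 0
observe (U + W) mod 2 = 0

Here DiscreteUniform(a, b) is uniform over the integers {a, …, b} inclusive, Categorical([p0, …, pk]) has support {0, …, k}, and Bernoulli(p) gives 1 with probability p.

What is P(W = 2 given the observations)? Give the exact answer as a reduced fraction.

P(W = 2 | obs) = 4/13

Enumerate traces; 9 have nonzero weight after conditioning:
  (X=0, W=0, Y=0, Z=0, U=0) weight 1/275
  (X=0, W=0, Y=1, Z=0, U=0) weight 1/275
  (X=0, W=0, Y=2, Z=0, U=0) weight 1/275
  (X=0, W=1, Y=0, Z=0, U=1) weight 3/275
  (X=0, W=1, Y=1, Z=0, U=1) weight 3/550
  (X=0, W=1, Y=2, Z=0, U=1) weight 3/550
  (X=0, W=2, Y=0, Z=0, U=0) weight 2/275
  (X=0, W=2, Y=1, Z=0, U=0) weight 1/275
  … 1 more
Group by W:
  weight(W=0) = 3/275
  weight(W=1) = 6/275
  weight(W=2) = 4/275
Total weight = 3/275 + 6/275 + 4/275 = 13/275
P(W=0 | obs) = 3/275 / 13/275 = 3/13
P(W=1 | obs) = 6/275 / 13/275 = 6/13
P(W=2 | obs) = 4/275 / 13/275 = 4/13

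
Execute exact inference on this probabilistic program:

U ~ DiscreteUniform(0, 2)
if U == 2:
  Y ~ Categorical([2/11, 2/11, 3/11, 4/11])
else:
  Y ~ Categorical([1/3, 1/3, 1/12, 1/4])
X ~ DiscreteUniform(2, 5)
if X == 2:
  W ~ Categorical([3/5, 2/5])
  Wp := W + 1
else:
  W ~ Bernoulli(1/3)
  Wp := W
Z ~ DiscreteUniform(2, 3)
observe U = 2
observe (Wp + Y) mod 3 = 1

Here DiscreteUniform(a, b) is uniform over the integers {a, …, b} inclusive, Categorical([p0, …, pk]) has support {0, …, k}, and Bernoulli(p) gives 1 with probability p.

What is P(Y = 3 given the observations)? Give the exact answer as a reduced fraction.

Enumerate traces; 24 have nonzero weight after conditioning:
  (U=2, Y=0, X=2, W=0, Z=2) weight 1/220
  (U=2, Y=0, X=2, W=0, Z=3) weight 1/220
  (U=2, Y=0, X=3, W=1, Z=2) weight 1/396
  (U=2, Y=0, X=3, W=1, Z=3) weight 1/396
  (U=2, Y=0, X=4, W=1, Z=2) weight 1/396
  (U=2, Y=0, X=4, W=1, Z=3) weight 1/396
  (U=2, Y=0, X=5, W=1, Z=2) weight 1/396
  (U=2, Y=0, X=5, W=1, Z=3) weight 1/396
  (U=2, Y=1, X=3, W=0, Z=2) weight 1/198
  (U=2, Y=2, X=2, W=1, Z=2) weight 1/220
  … 14 more
Group by Y:
  weight(Y=0) = 4/165
  weight(Y=1) = 1/33
  weight(Y=2) = 1/110
  weight(Y=3) = 8/165
Total weight = 4/165 + 1/33 + 1/110 + 8/165 = 37/330
P(Y=0 | obs) = 4/165 / 37/330 = 8/37
P(Y=1 | obs) = 1/33 / 37/330 = 10/37
P(Y=2 | obs) = 1/110 / 37/330 = 3/37
P(Y=3 | obs) = 8/165 / 37/330 = 16/37

P(Y = 3 | obs) = 16/37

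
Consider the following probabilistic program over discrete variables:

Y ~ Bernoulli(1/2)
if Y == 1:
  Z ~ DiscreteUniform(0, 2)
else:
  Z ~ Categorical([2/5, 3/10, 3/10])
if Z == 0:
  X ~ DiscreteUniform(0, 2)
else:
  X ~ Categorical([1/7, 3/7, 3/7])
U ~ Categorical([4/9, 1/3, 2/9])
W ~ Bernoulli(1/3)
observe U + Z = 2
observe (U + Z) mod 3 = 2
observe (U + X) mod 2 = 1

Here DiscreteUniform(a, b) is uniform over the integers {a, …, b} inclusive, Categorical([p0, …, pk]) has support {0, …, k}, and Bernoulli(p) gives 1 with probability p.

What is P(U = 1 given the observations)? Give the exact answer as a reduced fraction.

Enumerate traces; 16 have nonzero weight after conditioning:
  (Y=0, Z=0, X=1, U=2, W=0) weight 4/405
  (Y=0, Z=0, X=1, U=2, W=1) weight 2/405
  (Y=0, Z=1, X=0, U=1, W=0) weight 1/210
  (Y=0, Z=1, X=0, U=1, W=1) weight 1/420
  (Y=0, Z=1, X=2, U=1, W=0) weight 1/70
  (Y=0, Z=1, X=2, U=1, W=1) weight 1/140
  (Y=0, Z=2, X=1, U=0, W=0) weight 2/105
  (Y=0, Z=2, X=1, U=0, W=1) weight 1/105
  … 8 more
Group by U:
  weight(U=0) = 19/315
  weight(U=1) = 19/315
  weight(U=2) = 11/405
Total weight = 19/315 + 19/315 + 11/405 = 419/2835
P(U=0 | obs) = 19/315 / 419/2835 = 171/419
P(U=1 | obs) = 19/315 / 419/2835 = 171/419
P(U=2 | obs) = 11/405 / 419/2835 = 77/419

P(U = 1 | obs) = 171/419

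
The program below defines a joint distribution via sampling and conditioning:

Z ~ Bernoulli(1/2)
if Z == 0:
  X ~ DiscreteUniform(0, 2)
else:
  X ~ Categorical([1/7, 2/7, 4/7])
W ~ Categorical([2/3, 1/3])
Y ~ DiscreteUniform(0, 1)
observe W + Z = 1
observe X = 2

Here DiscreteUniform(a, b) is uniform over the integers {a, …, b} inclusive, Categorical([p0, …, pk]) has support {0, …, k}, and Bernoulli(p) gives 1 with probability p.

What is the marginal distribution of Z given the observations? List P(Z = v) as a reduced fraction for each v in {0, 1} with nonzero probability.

Enumerate traces; 4 have nonzero weight after conditioning:
  (Z=0, X=2, W=1, Y=0) weight 1/36
  (Z=0, X=2, W=1, Y=1) weight 1/36
  (Z=1, X=2, W=0, Y=0) weight 2/21
  (Z=1, X=2, W=0, Y=1) weight 2/21
Group by Z:
  weight(Z=0) = 1/18
  weight(Z=1) = 4/21
Total weight = 1/18 + 4/21 = 31/126
P(Z=0 | obs) = 1/18 / 31/126 = 7/31
P(Z=1 | obs) = 4/21 / 31/126 = 24/31

P(Z=0) = 7/31, P(Z=1) = 24/31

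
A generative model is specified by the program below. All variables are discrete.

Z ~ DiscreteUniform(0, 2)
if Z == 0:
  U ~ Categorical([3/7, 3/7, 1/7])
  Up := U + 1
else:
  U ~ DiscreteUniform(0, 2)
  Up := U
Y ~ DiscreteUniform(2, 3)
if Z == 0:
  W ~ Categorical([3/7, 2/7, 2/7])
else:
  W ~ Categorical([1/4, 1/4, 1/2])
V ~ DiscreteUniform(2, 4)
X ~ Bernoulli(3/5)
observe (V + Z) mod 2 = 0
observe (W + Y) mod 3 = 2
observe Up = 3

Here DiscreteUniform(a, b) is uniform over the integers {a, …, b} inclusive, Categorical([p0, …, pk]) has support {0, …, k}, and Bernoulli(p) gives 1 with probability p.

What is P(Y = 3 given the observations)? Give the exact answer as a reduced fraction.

Enumerate traces; 8 have nonzero weight after conditioning:
  (Z=0, U=2, Y=2, W=0, V=2, X=0) weight 1/735
  (Z=0, U=2, Y=2, W=0, V=2, X=1) weight 1/490
  (Z=0, U=2, Y=2, W=0, V=4, X=0) weight 1/735
  (Z=0, U=2, Y=2, W=0, V=4, X=1) weight 1/490
  (Z=0, U=2, Y=3, W=2, V=2, X=0) weight 2/2205
  (Z=0, U=2, Y=3, W=2, V=2, X=1) weight 1/735
  (Z=0, U=2, Y=3, W=2, V=4, X=0) weight 2/2205
  (Z=0, U=2, Y=3, W=2, V=4, X=1) weight 1/735
Group by Y:
  weight(Y=2) = 1/147
  weight(Y=3) = 2/441
Total weight = 1/147 + 2/441 = 5/441
P(Y=2 | obs) = 1/147 / 5/441 = 3/5
P(Y=3 | obs) = 2/441 / 5/441 = 2/5

P(Y = 3 | obs) = 2/5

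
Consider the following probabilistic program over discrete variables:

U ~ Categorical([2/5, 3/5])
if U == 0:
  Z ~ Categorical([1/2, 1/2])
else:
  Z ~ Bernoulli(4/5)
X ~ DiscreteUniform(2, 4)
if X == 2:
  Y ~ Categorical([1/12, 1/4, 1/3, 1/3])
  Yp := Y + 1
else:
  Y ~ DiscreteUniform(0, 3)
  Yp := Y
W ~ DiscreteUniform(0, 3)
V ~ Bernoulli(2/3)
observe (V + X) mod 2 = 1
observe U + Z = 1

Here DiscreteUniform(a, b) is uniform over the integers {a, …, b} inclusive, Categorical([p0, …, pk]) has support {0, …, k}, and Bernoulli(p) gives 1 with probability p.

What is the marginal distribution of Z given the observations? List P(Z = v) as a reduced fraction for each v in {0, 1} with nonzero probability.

Enumerate traces; 96 have nonzero weight after conditioning:
  (U=0, Z=1, X=2, Y=0, W=0, V=1) weight 1/1080
  (U=0, Z=1, X=2, Y=0, W=1, V=1) weight 1/1080
  (U=0, Z=1, X=2, Y=0, W=2, V=1) weight 1/1080
  (U=0, Z=1, X=2, Y=0, W=3, V=1) weight 1/1080
  (U=0, Z=1, X=2, Y=1, W=0, V=1) weight 1/360
  (U=0, Z=1, X=2, Y=1, W=1, V=1) weight 1/360
  (U=0, Z=1, X=2, Y=1, W=2, V=1) weight 1/360
  (U=0, Z=1, X=2, Y=1, W=3, V=1) weight 1/360
  (U=1, Z=0, X=2, Y=0, W=0, V=1) weight 1/1800
  … 87 more
Group by Z:
  weight(Z=0) = 1/15
  weight(Z=1) = 1/9
Total weight = 1/15 + 1/9 = 8/45
P(Z=0 | obs) = 1/15 / 8/45 = 3/8
P(Z=1 | obs) = 1/9 / 8/45 = 5/8

P(Z=0) = 3/8, P(Z=1) = 5/8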